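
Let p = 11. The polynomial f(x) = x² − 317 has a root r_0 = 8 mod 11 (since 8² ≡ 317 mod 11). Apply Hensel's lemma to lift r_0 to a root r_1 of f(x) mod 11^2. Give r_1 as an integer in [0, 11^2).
r_1 = 107 (mod 121)

Hensel's recurrence: r_{i+1} = r_i − f(r_i)·(f′(r_i))^{-1} mod 11^{i+2}, with f′(x) = 2x. Iterate:
  r_0 = 8 (mod 11)
  r_1 = 107 (mod 121)
Final: r_1 = 107, and one checks f(r_1) ≡ 0 mod 11^2.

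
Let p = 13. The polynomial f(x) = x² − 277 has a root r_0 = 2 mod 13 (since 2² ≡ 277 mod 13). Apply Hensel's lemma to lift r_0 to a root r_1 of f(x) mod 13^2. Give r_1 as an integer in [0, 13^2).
r_1 = 28 (mod 169)

Hensel's recurrence: r_{i+1} = r_i − f(r_i)·(f′(r_i))^{-1} mod 13^{i+2}, with f′(x) = 2x. Iterate:
  r_0 = 2 (mod 13)
  r_1 = 28 (mod 169)
Final: r_1 = 28, and one checks f(r_1) ≡ 0 mod 13^2.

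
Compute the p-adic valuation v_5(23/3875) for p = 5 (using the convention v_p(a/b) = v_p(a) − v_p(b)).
v_5(23/3875) = -3

Factor powers of 5 from the numerator and denominator of the reduced fraction: 23 = 5^0 · 23 and 3875 = 5^3 · 31. Apply v_p(a/b) = v_p(a) − v_p(b): v_5(23/3875) = 0 − 3 = -3.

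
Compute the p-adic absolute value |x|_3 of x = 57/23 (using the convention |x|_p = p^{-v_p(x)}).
|57/23|_3 = 1/3

Step 1 — compute v_3(x) by factoring powers of 3 out of the numerator and denominator: v_3(57/23) = 1. Step 2 — apply |x|_p = p^{-v_p(x)} = 3^{-1} = 1/3.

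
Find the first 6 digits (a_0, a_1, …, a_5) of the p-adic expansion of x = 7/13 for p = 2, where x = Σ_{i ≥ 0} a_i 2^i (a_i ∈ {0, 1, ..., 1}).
(a_0, …, a_5) = (1, 1, 0, 0, 0, 1)

v_2(7/13) = 0 (numerator and denominator both coprime to 2), so x ∈ ℤ_2^×. Compute digits iteratively via a_i = x_i mod 2, x_{i+1} = (x_i − a_i)/2, with x_0 = x:
  x_0 = 7/13;  a_0 = 1;  x_1 = (x_0 − 1)/2 = -3/13
  x_1 = -3/13;  a_1 = 1;  x_2 = (x_1 − 1)/2 = -8/13
  x_2 = -8/13;  a_2 = 0;  x_3 = (x_2 − 0)/2 = -4/13
  x_3 = -4/13;  a_3 = 0;  x_4 = (x_3 − 0)/2 = -2/13
  x_4 = -2/13;  a_4 = 0;  x_5 = (x_4 − 0)/2 = -1/13
  x_5 = -1/13;  a_5 = 1;  x_6 = (x_5 − 1)/2 = -7/13
Digits: (1, 1, 0, 0, 0, 1).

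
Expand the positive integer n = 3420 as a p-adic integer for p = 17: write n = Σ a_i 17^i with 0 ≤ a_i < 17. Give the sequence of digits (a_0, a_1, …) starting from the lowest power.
(a_0, a_1, …) = (3, 14, 11)

Repeated division by 17 gives the digits low-to-high: 3420 = 3 + 14·17^1 + 11·17^2. Digit sequence: (3, 14, 11).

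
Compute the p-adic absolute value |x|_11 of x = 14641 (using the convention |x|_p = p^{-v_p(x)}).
|14641|_11 = 1/14641

Step 1 — compute v_11(x) by factoring powers of 11 out of the numerator and denominator: v_11(14641) = 4. Step 2 — apply |x|_p = p^{-v_p(x)} = 11^{-4} = 1/14641.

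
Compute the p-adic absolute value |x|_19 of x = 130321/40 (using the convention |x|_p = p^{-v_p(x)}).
|130321/40|_19 = 1/130321

Step 1 — compute v_19(x) by factoring powers of 19 out of the numerator and denominator: v_19(130321/40) = 4. Step 2 — apply |x|_p = p^{-v_p(x)} = 19^{-4} = 1/130321.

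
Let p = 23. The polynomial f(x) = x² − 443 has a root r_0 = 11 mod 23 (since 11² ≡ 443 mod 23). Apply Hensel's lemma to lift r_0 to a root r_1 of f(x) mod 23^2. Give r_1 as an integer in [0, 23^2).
r_1 = 218 (mod 529)

Hensel's recurrence: r_{i+1} = r_i − f(r_i)·(f′(r_i))^{-1} mod 23^{i+2}, with f′(x) = 2x. Iterate:
  r_0 = 11 (mod 23)
  r_1 = 218 (mod 529)
Final: r_1 = 218, and one checks f(r_1) ≡ 0 mod 23^2.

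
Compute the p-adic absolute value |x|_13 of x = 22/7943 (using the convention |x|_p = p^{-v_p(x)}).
|22/7943|_13 = 169

Step 1 — compute v_13(x) by factoring powers of 13 out of the numerator and denominator: v_13(22/7943) = -2. Step 2 — apply |x|_p = p^{-v_p(x)} = 13^{2} = 169.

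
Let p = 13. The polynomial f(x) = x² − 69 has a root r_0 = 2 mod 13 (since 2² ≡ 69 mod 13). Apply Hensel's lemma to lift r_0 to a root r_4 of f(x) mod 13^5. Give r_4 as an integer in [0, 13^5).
r_4 = 326653 (mod 371293)

Hensel's recurrence: r_{i+1} = r_i − f(r_i)·(f′(r_i))^{-1} mod 13^{i+2}, with f′(x) = 2x. Iterate:
  r_0 = 2 (mod 13)
  r_1 = 145 (mod 169)
  r_2 = 1497 (mod 2197)
  r_3 = 12482 (mod 28561)
  r_4 = 326653 (mod 371293)
Final: r_4 = 326653, and one checks f(r_4) ≡ 0 mod 13^5.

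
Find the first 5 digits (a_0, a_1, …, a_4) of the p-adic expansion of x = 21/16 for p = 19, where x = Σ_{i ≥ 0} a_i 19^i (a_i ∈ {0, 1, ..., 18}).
(a_0, …, a_4) = (12, 3, 1, 13, 10)

v_19(21/16) = 0 (numerator and denominator both coprime to 19), so x ∈ ℤ_19^×. Compute digits iteratively via a_i = x_i mod 19, x_{i+1} = (x_i − a_i)/19, with x_0 = x:
  x_0 = 21/16;  a_0 = 12;  x_1 = (x_0 − 12)/19 = -9/16
  x_1 = -9/16;  a_1 = 3;  x_2 = (x_1 − 3)/19 = -3/16
  x_2 = -3/16;  a_2 = 1;  x_3 = (x_2 − 1)/19 = -1/16
  x_3 = -1/16;  a_3 = 13;  x_4 = (x_3 − 13)/19 = -11/16
  x_4 = -11/16;  a_4 = 10;  x_5 = (x_4 − 10)/19 = -9/16
Digits: (12, 3, 1, 13, 10).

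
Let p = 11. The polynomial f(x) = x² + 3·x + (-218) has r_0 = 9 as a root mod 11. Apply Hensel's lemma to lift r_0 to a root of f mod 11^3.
r_2 = 262 (mod 1331)

Hensel: r_{i+1} = r_i − f(r_i)·(f′(r_i))^{-1} mod 11^{i+2}, f′(x) = 2x + 3. Iterate:
  r_0 = 9 (mod 11)
  r_1 = 20 (mod 121)
  r_2 = 262 (mod 1331)
Final: r = 262 satisfies f(r) ≡ 0 mod 11^3.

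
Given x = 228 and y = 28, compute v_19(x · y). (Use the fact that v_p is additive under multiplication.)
v_19(6384) = 1

v_p(x) = 1 (factor: 228 = 19^1 · 12); v_p(y) = 0 (factor: 28 = 19^0 · 28). Additivity: v_p(xy) = v_p(x) + v_p(y) = 1 + 0 = 1. (Direct check: xy = 6384 = 19^1 · (336).)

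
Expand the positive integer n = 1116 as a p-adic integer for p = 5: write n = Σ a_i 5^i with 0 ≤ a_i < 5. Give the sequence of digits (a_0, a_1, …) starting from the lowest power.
(a_0, a_1, …) = (1, 3, 4, 3, 1)

Repeated division by 5 gives the digits low-to-high: 1116 = 1 + 3·5^1 + 4·5^2 + 3·5^3 + 1·5^4. Digit sequence: (1, 3, 4, 3, 1).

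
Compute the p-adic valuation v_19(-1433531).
v_19(-1433531) = 4

v_19(n) is the largest exponent k such that 19^k divides n. Factor out: -1433531 = -19^4 · 11. (Sign doesn't affect v_p.) So v_19(-1433531) = 4.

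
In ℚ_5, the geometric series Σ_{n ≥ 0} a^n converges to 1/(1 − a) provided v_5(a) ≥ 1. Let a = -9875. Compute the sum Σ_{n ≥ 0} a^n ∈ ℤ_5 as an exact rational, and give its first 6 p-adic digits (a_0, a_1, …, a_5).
Σ a^n = 1/(1 − a) = 1/9876;  first 6 digits = (1, 0, 0, 1, 4, 1)

v_5(a) = 3 ≥ 1, so the series converges in ℤ_5 to 1/(1 − a) = 1/(1 − (-9875)) = 1/9876. Expand this rational in ℤ_5: compute digits iteratively via d_i = x_i mod 5, x_{i+1} = (x_i − d_i)/5. The first 6 digits are (1, 0, 0, 1, 4, 1).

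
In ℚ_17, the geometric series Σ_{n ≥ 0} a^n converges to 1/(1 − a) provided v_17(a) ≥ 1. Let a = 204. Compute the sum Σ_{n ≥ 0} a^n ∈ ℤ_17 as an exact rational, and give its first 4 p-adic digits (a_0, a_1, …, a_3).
Σ a^n = 1/(1 − a) = -1/203;  first 4 digits = (1, 12, 8, 2)

v_17(a) = 1 ≥ 1, so the series converges in ℤ_17 to 1/(1 − a) = 1/(1 − 204) = -1/203. Expand this rational in ℤ_17: compute digits iteratively via d_i = x_i mod 17, x_{i+1} = (x_i − d_i)/17. The first 4 digits are (1, 12, 8, 2).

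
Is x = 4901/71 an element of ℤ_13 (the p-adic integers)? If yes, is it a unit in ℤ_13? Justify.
x ∈ ℤ_13 but not a unit; v_13(x) = 2 > 0

ℤ_13 = {x ∈ ℚ_13 : v_13(x) ≥ 0} and ℤ_13^× = {x ∈ ℤ_13 : v_13(x) = 0}. Here v_13(4901/71) = v_13(num) − v_13(den) = 2; compare against these criteria.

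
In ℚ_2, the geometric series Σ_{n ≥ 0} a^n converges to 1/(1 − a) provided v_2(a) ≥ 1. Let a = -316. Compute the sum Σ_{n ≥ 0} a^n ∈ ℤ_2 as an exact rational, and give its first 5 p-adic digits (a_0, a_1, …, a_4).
Σ a^n = 1/(1 − a) = 1/317;  first 5 digits = (1, 0, 1, 0, 1)

v_2(a) = 2 ≥ 1, so the series converges in ℤ_2 to 1/(1 − a) = 1/(1 − (-316)) = 1/317. Expand this rational in ℤ_2: compute digits iteratively via d_i = x_i mod 2, x_{i+1} = (x_i − d_i)/2. The first 5 digits are (1, 0, 1, 0, 1).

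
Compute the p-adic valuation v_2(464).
v_2(464) = 4

v_2(n) is the largest exponent k such that 2^k divides n. Factor out: 464 = 2^4 · 29. (Sign doesn't affect v_p.) So v_2(464) = 4.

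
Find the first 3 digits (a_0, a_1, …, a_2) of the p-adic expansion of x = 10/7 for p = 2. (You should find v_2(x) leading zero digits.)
(a_0, …, a_2) = (0, 1, 1)

v_2(10/7) = 1, so a_0 = ... = a_0 = 0. Factor out: x = 2^1 · u with u = 5/7 a unit in ℤ_2. Expand u iteratively via a_{v+i} = u_i mod 2, u_{i+1} = (u_i − a_{v+i})/2:
  u_0 = 5/7;  a_1 = 1;  u_1 = (u_0 − 1)/2 = -1/7
  u_1 = -1/7;  a_2 = 1;  u_2 = (u_1 − 1)/2 = -4/7
Digits: (0, 1, 1).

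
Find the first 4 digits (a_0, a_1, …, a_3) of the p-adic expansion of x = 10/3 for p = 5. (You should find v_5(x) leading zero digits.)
(a_0, …, a_3) = (0, 4, 1, 3)

v_5(10/3) = 1, so a_0 = ... = a_0 = 0. Factor out: x = 5^1 · u with u = 2/3 a unit in ℤ_5. Expand u iteratively via a_{v+i} = u_i mod 5, u_{i+1} = (u_i − a_{v+i})/5:
  u_0 = 2/3;  a_1 = 4;  u_1 = (u_0 − 4)/5 = -2/3
  u_1 = -2/3;  a_2 = 1;  u_2 = (u_1 − 1)/5 = -1/3
  u_2 = -1/3;  a_3 = 3;  u_3 = (u_2 − 3)/5 = -2/3
Digits: (0, 4, 1, 3).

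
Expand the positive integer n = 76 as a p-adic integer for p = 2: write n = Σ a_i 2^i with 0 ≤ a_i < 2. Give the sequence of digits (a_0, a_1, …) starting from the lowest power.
(a_0, a_1, …) = (0, 0, 1, 1, 0, 0, 1)

Repeated division by 2 gives the digits low-to-high: 76 = 1·2^2 + 1·2^3 + 1·2^6. Digit sequence: (0, 0, 1, 1, 0, 0, 1).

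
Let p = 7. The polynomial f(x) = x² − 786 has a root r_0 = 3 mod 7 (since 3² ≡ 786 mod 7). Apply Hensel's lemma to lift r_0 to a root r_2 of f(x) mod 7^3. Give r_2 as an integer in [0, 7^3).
r_2 = 10 (mod 343)

Hensel's recurrence: r_{i+1} = r_i − f(r_i)·(f′(r_i))^{-1} mod 7^{i+2}, with f′(x) = 2x. Iterate:
  r_0 = 3 (mod 7)
  r_1 = 10 (mod 49)
  r_2 = 10 (mod 343)
Final: r_2 = 10, and one checks f(r_2) ≡ 0 mod 7^3.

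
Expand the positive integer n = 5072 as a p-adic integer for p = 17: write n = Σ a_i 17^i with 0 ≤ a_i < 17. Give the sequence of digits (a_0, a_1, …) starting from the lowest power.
(a_0, a_1, …) = (6, 9, 0, 1)

Repeated division by 17 gives the digits low-to-high: 5072 = 6 + 9·17^1 + 1·17^3. Digit sequence: (6, 9, 0, 1).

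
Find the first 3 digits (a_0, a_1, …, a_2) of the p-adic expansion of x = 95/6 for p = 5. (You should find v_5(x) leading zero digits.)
(a_0, …, a_2) = (0, 4, 4)

v_5(95/6) = 1, so a_0 = ... = a_0 = 0. Factor out: x = 5^1 · u with u = 19/6 a unit in ℤ_5. Expand u iteratively via a_{v+i} = u_i mod 5, u_{i+1} = (u_i − a_{v+i})/5:
  u_0 = 19/6;  a_1 = 4;  u_1 = (u_0 − 4)/5 = -1/6
  u_1 = -1/6;  a_2 = 4;  u_2 = (u_1 − 4)/5 = -5/6
Digits: (0, 4, 4).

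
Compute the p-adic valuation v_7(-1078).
v_7(-1078) = 2

v_7(n) is the largest exponent k such that 7^k divides n. Factor out: -1078 = -7^2 · 22. (Sign doesn't affect v_p.) So v_7(-1078) = 2.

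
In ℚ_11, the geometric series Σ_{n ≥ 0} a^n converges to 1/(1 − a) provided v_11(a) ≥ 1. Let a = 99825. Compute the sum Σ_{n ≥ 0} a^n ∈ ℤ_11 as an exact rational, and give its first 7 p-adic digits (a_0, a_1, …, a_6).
Σ a^n = 1/(1 − a) = -1/99824;  first 7 digits = (1, 0, 0, 9, 6, 0, 4)

v_11(a) = 3 ≥ 1, so the series converges in ℤ_11 to 1/(1 − a) = 1/(1 − 99825) = -1/99824. Expand this rational in ℤ_11: compute digits iteratively via d_i = x_i mod 11, x_{i+1} = (x_i − d_i)/11. The first 7 digits are (1, 0, 0, 9, 6, 0, 4).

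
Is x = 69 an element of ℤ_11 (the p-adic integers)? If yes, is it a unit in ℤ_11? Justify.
x ∈ ℤ_11^× (unit); v_11(x) = 0

ℤ_11 = {x ∈ ℚ_11 : v_11(x) ≥ 0} and ℤ_11^× = {x ∈ ℤ_11 : v_11(x) = 0}. Here v_11(69) = v_11(num) − v_11(den) = 0; compare against these criteria.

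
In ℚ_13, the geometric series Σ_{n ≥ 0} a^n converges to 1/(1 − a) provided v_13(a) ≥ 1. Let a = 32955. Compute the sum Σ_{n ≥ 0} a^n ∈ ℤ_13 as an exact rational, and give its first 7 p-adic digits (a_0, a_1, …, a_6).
Σ a^n = 1/(1 − a) = -1/32954;  first 7 digits = (1, 0, 0, 2, 1, 0, 4)

v_13(a) = 3 ≥ 1, so the series converges in ℤ_13 to 1/(1 − a) = 1/(1 − 32955) = -1/32954. Expand this rational in ℤ_13: compute digits iteratively via d_i = x_i mod 13, x_{i+1} = (x_i − d_i)/13. The first 7 digits are (1, 0, 0, 2, 1, 0, 4).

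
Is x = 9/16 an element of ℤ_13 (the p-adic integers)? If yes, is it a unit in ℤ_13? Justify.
x ∈ ℤ_13^× (unit); v_13(x) = 0

ℤ_13 = {x ∈ ℚ_13 : v_13(x) ≥ 0} and ℤ_13^× = {x ∈ ℤ_13 : v_13(x) = 0}. Here v_13(9/16) = v_13(num) − v_13(den) = 0; compare against these criteria.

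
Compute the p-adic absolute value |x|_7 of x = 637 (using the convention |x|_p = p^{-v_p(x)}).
|637|_7 = 1/49

Step 1 — compute v_7(x) by factoring powers of 7 out of the numerator and denominator: v_7(637) = 2. Step 2 — apply |x|_p = p^{-v_p(x)} = 7^{-2} = 1/49.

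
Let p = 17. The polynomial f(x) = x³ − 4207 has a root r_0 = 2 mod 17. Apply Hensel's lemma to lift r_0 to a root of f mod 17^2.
r_1 = 87 (mod 289)

Hensel: r_{i+1} = r_i − f(r_i)/f′(r_i) mod 17^{i+2}, where f′(x) = 3x². Iterate:
  r_0 = 2 (mod 17)
  r_1 = 87 (mod 289)
Final: r = 87 with f(r) ≡ 0 mod 17^2.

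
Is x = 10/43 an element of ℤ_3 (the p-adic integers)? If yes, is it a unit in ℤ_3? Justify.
x ∈ ℤ_3^× (unit); v_3(x) = 0

ℤ_3 = {x ∈ ℚ_3 : v_3(x) ≥ 0} and ℤ_3^× = {x ∈ ℤ_3 : v_3(x) = 0}. Here v_3(10/43) = v_3(num) − v_3(den) = 0; compare against these criteria.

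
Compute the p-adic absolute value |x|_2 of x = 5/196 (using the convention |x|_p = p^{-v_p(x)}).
|5/196|_2 = 4

Step 1 — compute v_2(x) by factoring powers of 2 out of the numerator and denominator: v_2(5/196) = -2. Step 2 — apply |x|_p = p^{-v_p(x)} = 2^{2} = 4.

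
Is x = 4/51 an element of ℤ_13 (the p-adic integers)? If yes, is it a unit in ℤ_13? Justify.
x ∈ ℤ_13^× (unit); v_13(x) = 0

ℤ_13 = {x ∈ ℚ_13 : v_13(x) ≥ 0} and ℤ_13^× = {x ∈ ℤ_13 : v_13(x) = 0}. Here v_13(4/51) = v_13(num) − v_13(den) = 0; compare against these criteria.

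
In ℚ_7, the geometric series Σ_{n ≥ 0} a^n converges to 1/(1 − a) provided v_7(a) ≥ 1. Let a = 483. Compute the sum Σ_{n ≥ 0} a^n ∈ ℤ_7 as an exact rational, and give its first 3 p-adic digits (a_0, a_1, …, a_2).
Σ a^n = 1/(1 − a) = -1/482;  first 3 digits = (1, 6, 3)

v_7(a) = 1 ≥ 1, so the series converges in ℤ_7 to 1/(1 − a) = 1/(1 − 483) = -1/482. Expand this rational in ℤ_7: compute digits iteratively via d_i = x_i mod 7, x_{i+1} = (x_i − d_i)/7. The first 3 digits are (1, 6, 3).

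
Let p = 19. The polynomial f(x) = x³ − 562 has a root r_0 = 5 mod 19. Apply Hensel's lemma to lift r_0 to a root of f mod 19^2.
r_1 = 290 (mod 361)

Hensel: r_{i+1} = r_i − f(r_i)/f′(r_i) mod 19^{i+2}, where f′(x) = 3x². Iterate:
  r_0 = 5 (mod 19)
  r_1 = 290 (mod 361)
Final: r = 290 with f(r) ≡ 0 mod 19^2.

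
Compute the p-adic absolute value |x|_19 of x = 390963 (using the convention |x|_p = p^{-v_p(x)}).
|390963|_19 = 1/130321

Step 1 — compute v_19(x) by factoring powers of 19 out of the numerator and denominator: v_19(390963) = 4. Step 2 — apply |x|_p = p^{-v_p(x)} = 19^{-4} = 1/130321.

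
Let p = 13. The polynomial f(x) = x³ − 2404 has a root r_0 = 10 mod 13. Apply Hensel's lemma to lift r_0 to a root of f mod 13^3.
r_2 = 1414 (mod 2197)

Hensel: r_{i+1} = r_i − f(r_i)/f′(r_i) mod 13^{i+2}, where f′(x) = 3x². Iterate:
  r_0 = 10 (mod 13)
  r_1 = 62 (mod 169)
  r_2 = 1414 (mod 2197)
Final: r = 1414 with f(r) ≡ 0 mod 13^3.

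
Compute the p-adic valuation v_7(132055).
v_7(132055) = 4

v_7(n) is the largest exponent k such that 7^k divides n. Factor out: 132055 = 7^4 · 55. (Sign doesn't affect v_p.) So v_7(132055) = 4.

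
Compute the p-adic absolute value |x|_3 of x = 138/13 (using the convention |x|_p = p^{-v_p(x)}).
|138/13|_3 = 1/3

Step 1 — compute v_3(x) by factoring powers of 3 out of the numerator and denominator: v_3(138/13) = 1. Step 2 — apply |x|_p = p^{-v_p(x)} = 3^{-1} = 1/3.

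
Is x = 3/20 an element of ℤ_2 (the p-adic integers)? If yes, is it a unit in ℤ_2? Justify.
x ∉ ℤ_2 (v_2(x) = -2 < 0)

ℤ_2 = {x ∈ ℚ_2 : v_2(x) ≥ 0} and ℤ_2^× = {x ∈ ℤ_2 : v_2(x) = 0}. Here v_2(3/20) = v_2(num) − v_2(den) = -2; compare against these criteria.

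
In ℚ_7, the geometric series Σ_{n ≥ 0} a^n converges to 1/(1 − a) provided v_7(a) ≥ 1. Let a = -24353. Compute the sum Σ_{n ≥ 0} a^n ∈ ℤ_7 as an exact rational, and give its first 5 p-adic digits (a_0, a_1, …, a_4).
Σ a^n = 1/(1 − a) = 1/24354;  first 5 digits = (1, 0, 0, 6, 3)

v_7(a) = 3 ≥ 1, so the series converges in ℤ_7 to 1/(1 − a) = 1/(1 − (-24353)) = 1/24354. Expand this rational in ℤ_7: compute digits iteratively via d_i = x_i mod 7, x_{i+1} = (x_i − d_i)/7. The first 5 digits are (1, 0, 0, 6, 3).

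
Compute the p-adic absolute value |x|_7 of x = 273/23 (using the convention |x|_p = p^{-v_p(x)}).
|273/23|_7 = 1/7

Step 1 — compute v_7(x) by factoring powers of 7 out of the numerator and denominator: v_7(273/23) = 1. Step 2 — apply |x|_p = p^{-v_p(x)} = 7^{-1} = 1/7.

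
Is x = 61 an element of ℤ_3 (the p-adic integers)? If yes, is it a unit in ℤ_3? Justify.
x ∈ ℤ_3^× (unit); v_3(x) = 0

ℤ_3 = {x ∈ ℚ_3 : v_3(x) ≥ 0} and ℤ_3^× = {x ∈ ℤ_3 : v_3(x) = 0}. Here v_3(61) = v_3(num) − v_3(den) = 0; compare against these criteria.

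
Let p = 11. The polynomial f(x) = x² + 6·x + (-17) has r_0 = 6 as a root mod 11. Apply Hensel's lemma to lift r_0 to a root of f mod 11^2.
r_1 = 50 (mod 121)

Hensel: r_{i+1} = r_i − f(r_i)·(f′(r_i))^{-1} mod 11^{i+2}, f′(x) = 2x + 6. Iterate:
  r_0 = 6 (mod 11)
  r_1 = 50 (mod 121)
Final: r = 50 satisfies f(r) ≡ 0 mod 11^2.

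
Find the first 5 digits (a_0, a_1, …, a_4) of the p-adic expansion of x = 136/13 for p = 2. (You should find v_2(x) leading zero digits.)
(a_0, …, a_4) = (0, 0, 0, 1, 0)

v_2(136/13) = 3, so a_0 = ... = a_2 = 0. Factor out: x = 2^3 · u with u = 17/13 a unit in ℤ_2. Expand u iteratively via a_{v+i} = u_i mod 2, u_{i+1} = (u_i − a_{v+i})/2:
  u_0 = 17/13;  a_3 = 1;  u_1 = (u_0 − 1)/2 = 2/13
  u_1 = 2/13;  a_4 = 0;  u_2 = (u_1 − 0)/2 = 1/13
Digits: (0, 0, 0, 1, 0).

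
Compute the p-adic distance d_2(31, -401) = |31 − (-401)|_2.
d_2(31, -401) = 1/16

Step 1 — x − y = 31 − (-401) = 432. Step 2 — v_2(432) = 4 (factor: 432 = (2^4 · 27); the sign does not affect v_p). Step 3 — |x − y|_2 = 2^{-4} = 1/16.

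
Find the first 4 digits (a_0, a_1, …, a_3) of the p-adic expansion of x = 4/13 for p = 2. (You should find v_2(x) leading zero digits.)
(a_0, …, a_3) = (0, 0, 1, 0)

v_2(4/13) = 2, so a_0 = ... = a_1 = 0. Factor out: x = 2^2 · u with u = 1/13 a unit in ℤ_2. Expand u iteratively via a_{v+i} = u_i mod 2, u_{i+1} = (u_i − a_{v+i})/2:
  u_0 = 1/13;  a_2 = 1;  u_1 = (u_0 − 1)/2 = -6/13
  u_1 = -6/13;  a_3 = 0;  u_2 = (u_1 − 0)/2 = -3/13
Digits: (0, 0, 1, 0).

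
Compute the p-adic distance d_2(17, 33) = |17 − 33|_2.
d_2(17, 33) = 1/16

Step 1 — x − y = 17 − 33 = -16. Step 2 — v_2(-16) = 4 (factor: -16 = −(2^4 · 1); the sign does not affect v_p). Step 3 — |x − y|_2 = 2^{-4} = 1/16.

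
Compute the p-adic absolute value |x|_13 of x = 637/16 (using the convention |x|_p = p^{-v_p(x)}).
|637/16|_13 = 1/13

Step 1 — compute v_13(x) by factoring powers of 13 out of the numerator and denominator: v_13(637/16) = 1. Step 2 — apply |x|_p = p^{-v_p(x)} = 13^{-1} = 1/13.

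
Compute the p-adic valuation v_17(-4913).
v_17(-4913) = 3

v_17(n) is the largest exponent k such that 17^k divides n. Factor out: -4913 = -17^3 · 1. (Sign doesn't affect v_p.) So v_17(-4913) = 3.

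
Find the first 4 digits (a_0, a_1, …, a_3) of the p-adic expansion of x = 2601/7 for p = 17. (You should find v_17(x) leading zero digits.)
(a_0, …, a_3) = (0, 0, 11, 14)

v_17(2601/7) = 2, so a_0 = ... = a_1 = 0. Factor out: x = 17^2 · u with u = 9/7 a unit in ℤ_17. Expand u iteratively via a_{v+i} = u_i mod 17, u_{i+1} = (u_i − a_{v+i})/17:
  u_0 = 9/7;  a_2 = 11;  u_1 = (u_0 − 11)/17 = -4/7
  u_1 = -4/7;  a_3 = 14;  u_2 = (u_1 − 14)/17 = -6/7
Digits: (0, 0, 11, 14).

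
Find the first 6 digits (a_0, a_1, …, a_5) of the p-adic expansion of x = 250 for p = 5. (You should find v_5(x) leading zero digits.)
(a_0, …, a_5) = (0, 0, 0, 2, 0, 0)

v_5(250) = 3, so a_0 = ... = a_2 = 0. Factor out: x = 5^3 · u with u = 2 a unit in ℤ_5. Expand u iteratively via a_{v+i} = u_i mod 5, u_{i+1} = (u_i − a_{v+i})/5:
  u_0 = 2;  a_3 = 2;  u_1 = (u_0 − 2)/5 = 0
  u_1 = 0;  a_4 = 0;  u_2 = (u_1 − 0)/5 = 0
  u_2 = 0;  a_5 = 0;  u_3 = (u_2 − 0)/5 = 0
Digits: (0, 0, 0, 2, 0, 0).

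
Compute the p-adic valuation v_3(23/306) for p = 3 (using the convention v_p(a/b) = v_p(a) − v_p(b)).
v_3(23/306) = -2

Factor powers of 3 from the numerator and denominator of the reduced fraction: 23 = 3^0 · 23 and 306 = 3^2 · 34. Apply v_p(a/b) = v_p(a) − v_p(b): v_3(23/306) = 0 − 2 = -2.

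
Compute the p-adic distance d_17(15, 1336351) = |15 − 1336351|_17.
d_17(15, 1336351) = 1/83521

Step 1 — x − y = 15 − 1336351 = -1336336. Step 2 — v_17(-1336336) = 4 (factor: -1336336 = −(17^4 · 16); the sign does not affect v_p). Step 3 — |x − y|_17 = 17^{-4} = 1/83521.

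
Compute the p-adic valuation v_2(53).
v_2(53) = 0

v_2(n) is the largest exponent k such that 2^k divides n. Factor out: 53 = 2^0 · 53. (Sign doesn't affect v_p.) So v_2(53) = 0.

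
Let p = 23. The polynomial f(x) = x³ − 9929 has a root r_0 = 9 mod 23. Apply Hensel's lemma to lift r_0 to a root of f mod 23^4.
r_3 = 253538 (mod 279841)

Hensel: r_{i+1} = r_i − f(r_i)/f′(r_i) mod 23^{i+2}, where f′(x) = 3x². Iterate:
  r_0 = 9 (mod 23)
  r_1 = 147 (mod 529)
  r_2 = 10198 (mod 12167)
  r_3 = 253538 (mod 279841)
Final: r = 253538 with f(r) ≡ 0 mod 23^4.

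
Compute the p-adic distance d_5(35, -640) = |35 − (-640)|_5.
d_5(35, -640) = 1/25

Step 1 — x − y = 35 − (-640) = 675. Step 2 — v_5(675) = 2 (factor: 675 = (5^2 · 27); the sign does not affect v_p). Step 3 — |x − y|_5 = 5^{-2} = 1/25.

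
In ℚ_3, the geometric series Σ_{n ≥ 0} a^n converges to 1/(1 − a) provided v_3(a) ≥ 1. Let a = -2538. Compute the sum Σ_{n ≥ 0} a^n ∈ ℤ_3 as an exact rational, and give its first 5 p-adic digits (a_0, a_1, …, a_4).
Σ a^n = 1/(1 − a) = 1/2539;  first 5 digits = (1, 0, 0, 2, 1)

v_3(a) = 3 ≥ 1, so the series converges in ℤ_3 to 1/(1 − a) = 1/(1 − (-2538)) = 1/2539. Expand this rational in ℤ_3: compute digits iteratively via d_i = x_i mod 3, x_{i+1} = (x_i − d_i)/3. The first 5 digits are (1, 0, 0, 2, 1).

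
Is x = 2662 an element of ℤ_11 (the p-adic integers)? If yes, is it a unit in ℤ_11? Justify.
x ∈ ℤ_11 but not a unit; v_11(x) = 3 > 0

ℤ_11 = {x ∈ ℚ_11 : v_11(x) ≥ 0} and ℤ_11^× = {x ∈ ℤ_11 : v_11(x) = 0}. Here v_11(2662) = v_11(num) − v_11(den) = 3; compare against these criteria.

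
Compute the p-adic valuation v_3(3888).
v_3(3888) = 5

v_3(n) is the largest exponent k such that 3^k divides n. Factor out: 3888 = 3^5 · 16. (Sign doesn't affect v_p.) So v_3(3888) = 5.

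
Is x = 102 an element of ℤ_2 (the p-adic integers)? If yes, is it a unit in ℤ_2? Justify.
x ∈ ℤ_2 but not a unit; v_2(x) = 1 > 0

ℤ_2 = {x ∈ ℚ_2 : v_2(x) ≥ 0} and ℤ_2^× = {x ∈ ℤ_2 : v_2(x) = 0}. Here v_2(102) = v_2(num) − v_2(den) = 1; compare against these criteria.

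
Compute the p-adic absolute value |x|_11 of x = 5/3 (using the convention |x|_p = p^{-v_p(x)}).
|5/3|_11 = 1

Step 1 — compute v_11(x) by factoring powers of 11 out of the numerator and denominator: v_11(5/3) = 0. Step 2 — apply |x|_p = p^{-v_p(x)} = 11^{0} = 1.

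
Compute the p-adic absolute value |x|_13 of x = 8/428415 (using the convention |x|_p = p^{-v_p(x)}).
|8/428415|_13 = 28561

Step 1 — compute v_13(x) by factoring powers of 13 out of the numerator and denominator: v_13(8/428415) = -4. Step 2 — apply |x|_p = p^{-v_p(x)} = 13^{4} = 28561.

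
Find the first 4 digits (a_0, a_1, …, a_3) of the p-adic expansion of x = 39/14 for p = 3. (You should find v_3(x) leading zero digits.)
(a_0, …, a_3) = (0, 2, 2, 2)

v_3(39/14) = 1, so a_0 = ... = a_0 = 0. Factor out: x = 3^1 · u with u = 13/14 a unit in ℤ_3. Expand u iteratively via a_{v+i} = u_i mod 3, u_{i+1} = (u_i − a_{v+i})/3:
  u_0 = 13/14;  a_1 = 2;  u_1 = (u_0 − 2)/3 = -5/14
  u_1 = -5/14;  a_2 = 2;  u_2 = (u_1 − 2)/3 = -11/14
  u_2 = -11/14;  a_3 = 2;  u_3 = (u_2 − 2)/3 = -13/14
Digits: (0, 2, 2, 2).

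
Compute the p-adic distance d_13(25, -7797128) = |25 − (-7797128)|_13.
d_13(25, -7797128) = 1/371293

Step 1 — x − y = 25 − (-7797128) = 7797153. Step 2 — v_13(7797153) = 5 (factor: 7797153 = (13^5 · 21); the sign does not affect v_p). Step 3 — |x − y|_13 = 13^{-5} = 1/371293.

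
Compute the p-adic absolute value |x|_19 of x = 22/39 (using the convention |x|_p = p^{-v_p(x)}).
|22/39|_19 = 1

Step 1 — compute v_19(x) by factoring powers of 19 out of the numerator and denominator: v_19(22/39) = 0. Step 2 — apply |x|_p = p^{-v_p(x)} = 19^{0} = 1.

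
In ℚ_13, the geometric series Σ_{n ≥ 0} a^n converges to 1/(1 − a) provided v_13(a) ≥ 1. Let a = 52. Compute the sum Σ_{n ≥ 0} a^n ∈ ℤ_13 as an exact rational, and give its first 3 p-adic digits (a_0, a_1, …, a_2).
Σ a^n = 1/(1 − a) = -1/51;  first 3 digits = (1, 4, 3)

v_13(a) = 1 ≥ 1, so the series converges in ℤ_13 to 1/(1 − a) = 1/(1 − 52) = -1/51. Expand this rational in ℤ_13: compute digits iteratively via d_i = x_i mod 13, x_{i+1} = (x_i − d_i)/13. The first 3 digits are (1, 4, 3).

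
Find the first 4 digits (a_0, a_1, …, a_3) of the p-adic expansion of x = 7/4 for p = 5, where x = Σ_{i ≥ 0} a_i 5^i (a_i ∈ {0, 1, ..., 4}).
(a_0, …, a_3) = (3, 1, 1, 1)

v_5(7/4) = 0 (numerator and denominator both coprime to 5), so x ∈ ℤ_5^×. Compute digits iteratively via a_i = x_i mod 5, x_{i+1} = (x_i − a_i)/5, with x_0 = x:
  x_0 = 7/4;  a_0 = 3;  x_1 = (x_0 − 3)/5 = -1/4
  x_1 = -1/4;  a_1 = 1;  x_2 = (x_1 − 1)/5 = -1/4
  x_2 = -1/4;  a_2 = 1;  x_3 = (x_2 − 1)/5 = -1/4
  x_3 = -1/4;  a_3 = 1;  x_4 = (x_3 − 1)/5 = -1/4
Digits: (3, 1, 1, 1).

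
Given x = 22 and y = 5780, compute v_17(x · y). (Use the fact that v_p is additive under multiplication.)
v_17(127160) = 2

v_p(x) = 0 (factor: 22 = 17^0 · 22); v_p(y) = 2 (factor: 5780 = 17^2 · 20). Additivity: v_p(xy) = v_p(x) + v_p(y) = 0 + 2 = 2. (Direct check: xy = 127160 = 17^2 · (440).)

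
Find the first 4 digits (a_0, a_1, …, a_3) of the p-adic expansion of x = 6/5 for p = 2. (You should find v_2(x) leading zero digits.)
(a_0, …, a_3) = (0, 1, 1, 1)

v_2(6/5) = 1, so a_0 = ... = a_0 = 0. Factor out: x = 2^1 · u with u = 3/5 a unit in ℤ_2. Expand u iteratively via a_{v+i} = u_i mod 2, u_{i+1} = (u_i − a_{v+i})/2:
  u_0 = 3/5;  a_1 = 1;  u_1 = (u_0 − 1)/2 = -1/5
  u_1 = -1/5;  a_2 = 1;  u_2 = (u_1 − 1)/2 = -3/5
  u_2 = -3/5;  a_3 = 1;  u_3 = (u_2 − 1)/2 = -4/5
Digits: (0, 1, 1, 1).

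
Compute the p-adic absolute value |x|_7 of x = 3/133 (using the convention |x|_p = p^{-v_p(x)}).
|3/133|_7 = 7

Step 1 — compute v_7(x) by factoring powers of 7 out of the numerator and denominator: v_7(3/133) = -1. Step 2 — apply |x|_p = p^{-v_p(x)} = 7^{1} = 7.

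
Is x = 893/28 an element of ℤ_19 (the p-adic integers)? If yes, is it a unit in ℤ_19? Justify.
x ∈ ℤ_19 but not a unit; v_19(x) = 1 > 0

ℤ_19 = {x ∈ ℚ_19 : v_19(x) ≥ 0} and ℤ_19^× = {x ∈ ℤ_19 : v_19(x) = 0}. Here v_19(893/28) = v_19(num) − v_19(den) = 1; compare against these criteria.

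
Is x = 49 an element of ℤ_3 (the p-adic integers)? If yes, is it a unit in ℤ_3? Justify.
x ∈ ℤ_3^× (unit); v_3(x) = 0

ℤ_3 = {x ∈ ℚ_3 : v_3(x) ≥ 0} and ℤ_3^× = {x ∈ ℤ_3 : v_3(x) = 0}. Here v_3(49) = v_3(num) − v_3(den) = 0; compare against these criteria.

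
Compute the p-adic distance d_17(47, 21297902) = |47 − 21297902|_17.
d_17(47, 21297902) = 1/1419857

Step 1 — x − y = 47 − 21297902 = -21297855. Step 2 — v_17(-21297855) = 5 (factor: -21297855 = −(17^5 · 15); the sign does not affect v_p). Step 3 — |x − y|_17 = 17^{-5} = 1/1419857.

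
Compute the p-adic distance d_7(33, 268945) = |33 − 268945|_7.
d_7(33, 268945) = 1/16807

Step 1 — x − y = 33 − 268945 = -268912. Step 2 — v_7(-268912) = 5 (factor: -268912 = −(7^5 · 16); the sign does not affect v_p). Step 3 — |x − y|_7 = 7^{-5} = 1/16807.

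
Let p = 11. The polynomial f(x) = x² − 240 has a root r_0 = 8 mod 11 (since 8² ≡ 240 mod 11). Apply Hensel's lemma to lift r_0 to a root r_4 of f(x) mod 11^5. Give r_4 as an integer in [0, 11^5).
r_4 = 121382 (mod 161051)

Hensel's recurrence: r_{i+1} = r_i − f(r_i)·(f′(r_i))^{-1} mod 11^{i+2}, with f′(x) = 2x. Iterate:
  r_0 = 8 (mod 11)
  r_1 = 19 (mod 121)
  r_2 = 261 (mod 1331)
  r_3 = 4254 (mod 14641)
  r_4 = 121382 (mod 161051)
Final: r_4 = 121382, and one checks f(r_4) ≡ 0 mod 11^5.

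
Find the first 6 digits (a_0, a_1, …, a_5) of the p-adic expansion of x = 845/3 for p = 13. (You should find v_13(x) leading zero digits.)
(a_0, …, a_5) = (0, 0, 6, 4, 4, 4)

v_13(845/3) = 2, so a_0 = ... = a_1 = 0. Factor out: x = 13^2 · u with u = 5/3 a unit in ℤ_13. Expand u iteratively via a_{v+i} = u_i mod 13, u_{i+1} = (u_i − a_{v+i})/13:
  u_0 = 5/3;  a_2 = 6;  u_1 = (u_0 − 6)/13 = -1/3
  u_1 = -1/3;  a_3 = 4;  u_2 = (u_1 − 4)/13 = -1/3
  u_2 = -1/3;  a_4 = 4;  u_3 = (u_2 − 4)/13 = -1/3
  u_3 = -1/3;  a_5 = 4;  u_4 = (u_3 − 4)/13 = -1/3
Digits: (0, 0, 6, 4, 4, 4).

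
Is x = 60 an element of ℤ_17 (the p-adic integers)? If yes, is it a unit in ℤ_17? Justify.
x ∈ ℤ_17^× (unit); v_17(x) = 0

ℤ_17 = {x ∈ ℚ_17 : v_17(x) ≥ 0} and ℤ_17^× = {x ∈ ℤ_17 : v_17(x) = 0}. Here v_17(60) = v_17(num) − v_17(den) = 0; compare against these criteria.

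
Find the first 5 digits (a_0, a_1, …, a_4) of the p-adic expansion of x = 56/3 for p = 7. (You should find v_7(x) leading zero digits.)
(a_0, …, a_4) = (0, 5, 2, 2, 2)

v_7(56/3) = 1, so a_0 = ... = a_0 = 0. Factor out: x = 7^1 · u with u = 8/3 a unit in ℤ_7. Expand u iteratively via a_{v+i} = u_i mod 7, u_{i+1} = (u_i − a_{v+i})/7:
  u_0 = 8/3;  a_1 = 5;  u_1 = (u_0 − 5)/7 = -1/3
  u_1 = -1/3;  a_2 = 2;  u_2 = (u_1 − 2)/7 = -1/3
  u_2 = -1/3;  a_3 = 2;  u_3 = (u_2 − 2)/7 = -1/3
  u_3 = -1/3;  a_4 = 2;  u_4 = (u_3 − 2)/7 = -1/3
Digits: (0, 5, 2, 2, 2).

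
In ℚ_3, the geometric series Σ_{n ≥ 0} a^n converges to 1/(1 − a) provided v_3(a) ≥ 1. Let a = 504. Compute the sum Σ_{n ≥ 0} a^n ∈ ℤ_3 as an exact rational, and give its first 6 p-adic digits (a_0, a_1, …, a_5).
Σ a^n = 1/(1 − a) = -1/503;  first 6 digits = (1, 0, 2, 0, 1, 0)

v_3(a) = 2 ≥ 1, so the series converges in ℤ_3 to 1/(1 − a) = 1/(1 − 504) = -1/503. Expand this rational in ℤ_3: compute digits iteratively via d_i = x_i mod 3, x_{i+1} = (x_i − d_i)/3. The first 6 digits are (1, 0, 2, 0, 1, 0).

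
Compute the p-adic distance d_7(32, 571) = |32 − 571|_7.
d_7(32, 571) = 1/49

Step 1 — x − y = 32 − 571 = -539. Step 2 — v_7(-539) = 2 (factor: -539 = −(7^2 · 11); the sign does not affect v_p). Step 3 — |x − y|_7 = 7^{-2} = 1/49.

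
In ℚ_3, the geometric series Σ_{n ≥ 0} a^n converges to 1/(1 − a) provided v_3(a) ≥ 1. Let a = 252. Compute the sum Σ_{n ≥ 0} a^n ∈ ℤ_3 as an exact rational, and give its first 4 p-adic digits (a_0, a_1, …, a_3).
Σ a^n = 1/(1 − a) = -1/251;  first 4 digits = (1, 0, 1, 0)

v_3(a) = 2 ≥ 1, so the series converges in ℤ_3 to 1/(1 − a) = 1/(1 − 252) = -1/251. Expand this rational in ℤ_3: compute digits iteratively via d_i = x_i mod 3, x_{i+1} = (x_i − d_i)/3. The first 4 digits are (1, 0, 1, 0).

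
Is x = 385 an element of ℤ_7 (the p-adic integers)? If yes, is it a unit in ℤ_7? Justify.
x ∈ ℤ_7 but not a unit; v_7(x) = 1 > 0

ℤ_7 = {x ∈ ℚ_7 : v_7(x) ≥ 0} and ℤ_7^× = {x ∈ ℤ_7 : v_7(x) = 0}. Here v_7(385) = v_7(num) − v_7(den) = 1; compare against these criteria.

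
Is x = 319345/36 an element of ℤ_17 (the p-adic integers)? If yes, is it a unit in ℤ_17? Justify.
x ∈ ℤ_17 but not a unit; v_17(x) = 3 > 0

ℤ_17 = {x ∈ ℚ_17 : v_17(x) ≥ 0} and ℤ_17^× = {x ∈ ℤ_17 : v_17(x) = 0}. Here v_17(319345/36) = v_17(num) − v_17(den) = 3; compare against these criteria.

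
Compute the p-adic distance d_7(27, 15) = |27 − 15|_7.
d_7(27, 15) = 1

Step 1 — x − y = 27 − 15 = 12. Step 2 — v_7(12) = 0 (factor: 12 = (7^0 · 12); the sign does not affect v_p). Step 3 — |x − y|_7 = 7^{0} = 1.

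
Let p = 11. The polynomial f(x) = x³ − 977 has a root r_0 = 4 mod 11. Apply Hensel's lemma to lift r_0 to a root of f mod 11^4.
r_3 = 4558 (mod 14641)

Hensel: r_{i+1} = r_i − f(r_i)/f′(r_i) mod 11^{i+2}, where f′(x) = 3x². Iterate:
  r_0 = 4 (mod 11)
  r_1 = 81 (mod 121)
  r_2 = 565 (mod 1331)
  r_3 = 4558 (mod 14641)
Final: r = 4558 with f(r) ≡ 0 mod 11^4.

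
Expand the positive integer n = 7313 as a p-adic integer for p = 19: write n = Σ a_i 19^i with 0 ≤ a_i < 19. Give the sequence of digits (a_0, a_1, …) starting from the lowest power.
(a_0, a_1, …) = (17, 4, 1, 1)

Repeated division by 19 gives the digits low-to-high: 7313 = 17 + 4·19^1 + 1·19^2 + 1·19^3. Digit sequence: (17, 4, 1, 1).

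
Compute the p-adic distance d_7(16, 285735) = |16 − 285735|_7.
d_7(16, 285735) = 1/16807

Step 1 — x − y = 16 − 285735 = -285719. Step 2 — v_7(-285719) = 5 (factor: -285719 = −(7^5 · 17); the sign does not affect v_p). Step 3 — |x − y|_7 = 7^{-5} = 1/16807.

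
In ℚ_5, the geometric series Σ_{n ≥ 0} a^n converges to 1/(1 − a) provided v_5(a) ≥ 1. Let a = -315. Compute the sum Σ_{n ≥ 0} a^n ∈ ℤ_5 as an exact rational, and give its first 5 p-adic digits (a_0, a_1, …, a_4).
Σ a^n = 1/(1 − a) = 1/316;  first 5 digits = (1, 2, 1, 4, 4)

v_5(a) = 1 ≥ 1, so the series converges in ℤ_5 to 1/(1 − a) = 1/(1 − (-315)) = 1/316. Expand this rational in ℤ_5: compute digits iteratively via d_i = x_i mod 5, x_{i+1} = (x_i − d_i)/5. The first 5 digits are (1, 2, 1, 4, 4).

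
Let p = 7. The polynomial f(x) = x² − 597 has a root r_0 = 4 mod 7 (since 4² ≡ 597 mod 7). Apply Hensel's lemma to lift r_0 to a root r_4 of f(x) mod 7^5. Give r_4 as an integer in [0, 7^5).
r_4 = 7102 (mod 16807)

Hensel's recurrence: r_{i+1} = r_i − f(r_i)·(f′(r_i))^{-1} mod 7^{i+2}, with f′(x) = 2x. Iterate:
  r_0 = 4 (mod 7)
  r_1 = 46 (mod 49)
  r_2 = 242 (mod 343)
  r_3 = 2300 (mod 2401)
  r_4 = 7102 (mod 16807)
Final: r_4 = 7102, and one checks f(r_4) ≡ 0 mod 7^5.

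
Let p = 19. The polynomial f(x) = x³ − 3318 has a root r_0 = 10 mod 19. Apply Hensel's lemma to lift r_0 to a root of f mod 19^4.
r_3 = 51956 (mod 130321)

Hensel: r_{i+1} = r_i − f(r_i)/f′(r_i) mod 19^{i+2}, where f′(x) = 3x². Iterate:
  r_0 = 10 (mod 19)
  r_1 = 333 (mod 361)
  r_2 = 3943 (mod 6859)
  r_3 = 51956 (mod 130321)
Final: r = 51956 with f(r) ≡ 0 mod 19^4.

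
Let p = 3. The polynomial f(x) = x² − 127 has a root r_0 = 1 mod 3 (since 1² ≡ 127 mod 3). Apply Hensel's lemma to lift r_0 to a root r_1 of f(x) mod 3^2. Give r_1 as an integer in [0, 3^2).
r_1 = 1 (mod 9)

Hensel's recurrence: r_{i+1} = r_i − f(r_i)·(f′(r_i))^{-1} mod 3^{i+2}, with f′(x) = 2x. Iterate:
  r_0 = 1 (mod 3)
  r_1 = 1 (mod 9)
Final: r_1 = 1, and one checks f(r_1) ≡ 0 mod 3^2.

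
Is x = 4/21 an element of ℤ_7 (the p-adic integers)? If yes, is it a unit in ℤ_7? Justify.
x ∉ ℤ_7 (v_7(x) = -1 < 0)

ℤ_7 = {x ∈ ℚ_7 : v_7(x) ≥ 0} and ℤ_7^× = {x ∈ ℤ_7 : v_7(x) = 0}. Here v_7(4/21) = v_7(num) − v_7(den) = -1; compare against these criteria.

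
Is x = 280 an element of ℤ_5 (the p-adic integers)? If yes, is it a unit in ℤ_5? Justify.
x ∈ ℤ_5 but not a unit; v_5(x) = 1 > 0

ℤ_5 = {x ∈ ℚ_5 : v_5(x) ≥ 0} and ℤ_5^× = {x ∈ ℤ_5 : v_5(x) = 0}. Here v_5(280) = v_5(num) − v_5(den) = 1; compare against these criteria.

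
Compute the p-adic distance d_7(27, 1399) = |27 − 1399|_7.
d_7(27, 1399) = 1/343

Step 1 — x − y = 27 − 1399 = -1372. Step 2 — v_7(-1372) = 3 (factor: -1372 = −(7^3 · 4); the sign does not affect v_p). Step 3 — |x − y|_7 = 7^{-3} = 1/343.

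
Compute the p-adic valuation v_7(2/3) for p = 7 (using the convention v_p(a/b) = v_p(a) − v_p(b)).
v_7(2/3) = 0

Factor powers of 7 from the numerator and denominator of the reduced fraction: 2 = 7^0 · 2 and 3 = 7^0 · 3. Apply v_p(a/b) = v_p(a) − v_p(b): v_7(2/3) = 0 − 0 = 0.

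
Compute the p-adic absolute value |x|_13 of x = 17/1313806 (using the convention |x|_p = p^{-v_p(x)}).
|17/1313806|_13 = 28561

Step 1 — compute v_13(x) by factoring powers of 13 out of the numerator and denominator: v_13(17/1313806) = -4. Step 2 — apply |x|_p = p^{-v_p(x)} = 13^{4} = 28561.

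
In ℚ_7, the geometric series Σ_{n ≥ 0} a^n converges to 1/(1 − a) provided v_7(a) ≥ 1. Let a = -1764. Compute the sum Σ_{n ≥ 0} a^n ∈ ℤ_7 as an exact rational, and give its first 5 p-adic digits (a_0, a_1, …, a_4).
Σ a^n = 1/(1 − a) = 1/1765;  first 5 digits = (1, 0, 6, 1, 0)

v_7(a) = 2 ≥ 1, so the series converges in ℤ_7 to 1/(1 − a) = 1/(1 − (-1764)) = 1/1765. Expand this rational in ℤ_7: compute digits iteratively via d_i = x_i mod 7, x_{i+1} = (x_i − d_i)/7. The first 5 digits are (1, 0, 6, 1, 0).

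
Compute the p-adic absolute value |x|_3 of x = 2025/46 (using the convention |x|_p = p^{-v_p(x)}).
|2025/46|_3 = 1/81

Step 1 — compute v_3(x) by factoring powers of 3 out of the numerator and denominator: v_3(2025/46) = 4. Step 2 — apply |x|_p = p^{-v_p(x)} = 3^{-4} = 1/81.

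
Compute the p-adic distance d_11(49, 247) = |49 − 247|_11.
d_11(49, 247) = 1/11

Step 1 — x − y = 49 − 247 = -198. Step 2 — v_11(-198) = 1 (factor: -198 = −(11^1 · 18); the sign does not affect v_p). Step 3 — |x − y|_11 = 11^{-1} = 1/11.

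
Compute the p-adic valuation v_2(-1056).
v_2(-1056) = 5

v_2(n) is the largest exponent k such that 2^k divides n. Factor out: -1056 = -2^5 · 33. (Sign doesn't affect v_p.) So v_2(-1056) = 5.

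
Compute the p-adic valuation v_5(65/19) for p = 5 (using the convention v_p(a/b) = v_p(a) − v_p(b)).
v_5(65/19) = 1

Factor powers of 5 from the numerator and denominator of the reduced fraction: 65 = 5^1 · 13 and 19 = 5^0 · 19. Apply v_p(a/b) = v_p(a) − v_p(b): v_5(65/19) = 1 − 0 = 1.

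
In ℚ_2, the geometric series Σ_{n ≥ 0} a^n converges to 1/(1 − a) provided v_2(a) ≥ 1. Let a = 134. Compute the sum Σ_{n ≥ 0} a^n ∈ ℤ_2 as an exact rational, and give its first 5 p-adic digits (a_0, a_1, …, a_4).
Σ a^n = 1/(1 − a) = -1/133;  first 5 digits = (1, 1, 0, 0, 1)

v_2(a) = 1 ≥ 1, so the series converges in ℤ_2 to 1/(1 − a) = 1/(1 − 134) = -1/133. Expand this rational in ℤ_2: compute digits iteratively via d_i = x_i mod 2, x_{i+1} = (x_i − d_i)/2. The first 5 digits are (1, 1, 0, 0, 1).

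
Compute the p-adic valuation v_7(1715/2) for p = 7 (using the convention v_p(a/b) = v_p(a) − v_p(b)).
v_7(1715/2) = 3

Factor powers of 7 from the numerator and denominator of the reduced fraction: 1715 = 7^3 · 5 and 2 = 7^0 · 2. Apply v_p(a/b) = v_p(a) − v_p(b): v_7(1715/2) = 3 − 0 = 3.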